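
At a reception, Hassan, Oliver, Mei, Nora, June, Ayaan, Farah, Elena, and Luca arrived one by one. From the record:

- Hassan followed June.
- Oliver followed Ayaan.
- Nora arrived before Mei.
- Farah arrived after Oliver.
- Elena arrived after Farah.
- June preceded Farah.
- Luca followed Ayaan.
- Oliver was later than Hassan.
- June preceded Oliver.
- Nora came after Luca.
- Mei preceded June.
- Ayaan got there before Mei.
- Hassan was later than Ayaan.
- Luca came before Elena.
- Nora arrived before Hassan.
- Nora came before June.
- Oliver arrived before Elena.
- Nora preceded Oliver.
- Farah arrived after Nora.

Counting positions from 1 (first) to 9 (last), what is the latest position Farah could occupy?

Farah must come before Elena — 1 guest forced after them.
Everything else can be placed before Farah in some valid order, so Farah can sit as late as position 9 − 1 = 8.

8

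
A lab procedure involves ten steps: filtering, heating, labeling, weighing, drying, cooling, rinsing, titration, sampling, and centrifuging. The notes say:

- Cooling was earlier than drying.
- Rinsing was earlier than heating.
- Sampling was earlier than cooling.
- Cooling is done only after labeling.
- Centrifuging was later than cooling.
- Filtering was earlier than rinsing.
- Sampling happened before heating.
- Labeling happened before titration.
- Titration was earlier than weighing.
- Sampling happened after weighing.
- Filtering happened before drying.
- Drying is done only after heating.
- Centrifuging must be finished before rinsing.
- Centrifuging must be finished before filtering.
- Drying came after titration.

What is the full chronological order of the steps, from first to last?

The constraints fix every adjacent pair, so only one ordering works:
labeling → titration → weighing → sampling → cooling → centrifuging → filtering → rinsing → heating → drying.

labeling, titration, weighing, sampling, cooling, centrifuging, filtering, rinsing, heating, drying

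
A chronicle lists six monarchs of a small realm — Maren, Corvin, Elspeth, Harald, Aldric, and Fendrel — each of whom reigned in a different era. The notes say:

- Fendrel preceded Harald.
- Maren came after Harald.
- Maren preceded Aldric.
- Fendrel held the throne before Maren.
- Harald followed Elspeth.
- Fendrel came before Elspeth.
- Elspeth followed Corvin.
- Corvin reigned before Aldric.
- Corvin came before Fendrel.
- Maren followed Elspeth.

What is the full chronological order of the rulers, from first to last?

Corvin, Fendrel, Elspeth, Harald, Maren, Aldric

The constraints fix every adjacent pair, so only one ordering works:
Corvin → Fendrel → Elspeth → Harald → Maren → Aldric.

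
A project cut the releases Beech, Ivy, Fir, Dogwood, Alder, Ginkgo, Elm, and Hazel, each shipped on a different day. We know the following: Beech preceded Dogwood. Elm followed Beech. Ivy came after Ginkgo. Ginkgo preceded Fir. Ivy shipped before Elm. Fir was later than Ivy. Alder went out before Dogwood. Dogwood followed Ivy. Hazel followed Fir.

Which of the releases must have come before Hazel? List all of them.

Directly stated before Hazel: Fir.
Ginkgo reaches Hazel via Ginkgo → Fir → Hazel.
Ivy reaches Hazel via Ivy → Fir → Hazel.

Fir, Ginkgo, Ivy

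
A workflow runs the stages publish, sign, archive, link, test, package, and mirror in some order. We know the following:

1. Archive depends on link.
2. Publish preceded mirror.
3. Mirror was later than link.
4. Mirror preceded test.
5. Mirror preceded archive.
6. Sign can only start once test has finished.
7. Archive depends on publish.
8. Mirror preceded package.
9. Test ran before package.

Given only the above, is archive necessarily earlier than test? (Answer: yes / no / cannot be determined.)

cannot be determined

No chain of stated constraints runs from archive to test, and none runs from test to archive either.
So the relative order of archive and test is not fixed by the given facts.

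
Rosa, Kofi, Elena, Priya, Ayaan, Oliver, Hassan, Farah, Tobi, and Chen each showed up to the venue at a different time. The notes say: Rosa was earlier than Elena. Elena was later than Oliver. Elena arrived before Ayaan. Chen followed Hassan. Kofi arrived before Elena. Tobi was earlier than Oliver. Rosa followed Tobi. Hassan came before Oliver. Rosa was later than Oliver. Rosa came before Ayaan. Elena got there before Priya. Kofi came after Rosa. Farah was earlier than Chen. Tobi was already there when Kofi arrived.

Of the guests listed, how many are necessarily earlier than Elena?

5

Directly stated before Elena: Kofi, Oliver, and Rosa.
Hassan reaches Elena via Hassan → Oliver → Elena.
Tobi reaches Elena via Tobi → Kofi → Elena.
That's Hassan, Kofi, Oliver, Rosa, and Tobi — 5 in all.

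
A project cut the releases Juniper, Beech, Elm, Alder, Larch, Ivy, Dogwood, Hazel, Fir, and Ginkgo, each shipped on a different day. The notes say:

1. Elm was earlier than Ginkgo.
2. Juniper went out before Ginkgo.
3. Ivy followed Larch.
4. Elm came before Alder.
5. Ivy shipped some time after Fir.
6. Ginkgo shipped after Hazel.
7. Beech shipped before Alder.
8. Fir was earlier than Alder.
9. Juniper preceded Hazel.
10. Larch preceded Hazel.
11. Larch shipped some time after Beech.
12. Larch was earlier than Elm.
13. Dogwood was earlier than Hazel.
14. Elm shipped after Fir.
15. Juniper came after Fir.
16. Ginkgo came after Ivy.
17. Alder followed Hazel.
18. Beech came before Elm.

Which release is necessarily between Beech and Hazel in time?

Larch

Tracing the constraints gives Beech → Larch → Hazel, so Larch sits after Beech and before Hazel.
No other release is forced both after Beech and before Hazel.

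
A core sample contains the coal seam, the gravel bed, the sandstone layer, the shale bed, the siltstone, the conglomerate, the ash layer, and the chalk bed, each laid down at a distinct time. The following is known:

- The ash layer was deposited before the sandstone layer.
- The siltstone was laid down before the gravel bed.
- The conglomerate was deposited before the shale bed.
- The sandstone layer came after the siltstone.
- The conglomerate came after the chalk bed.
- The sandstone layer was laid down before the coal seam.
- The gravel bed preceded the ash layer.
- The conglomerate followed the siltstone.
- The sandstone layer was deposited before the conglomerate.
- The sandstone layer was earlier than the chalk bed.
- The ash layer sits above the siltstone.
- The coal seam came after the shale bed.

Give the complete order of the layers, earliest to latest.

the siltstone, the gravel bed, the ash layer, the sandstone layer, the chalk bed, the conglomerate, the shale bed, the coal seam

The constraints fix every adjacent pair, so only one ordering works:
the siltstone → the gravel bed → the ash layer → the sandstone layer → the chalk bed → the conglomerate → the shale bed → the coal seam.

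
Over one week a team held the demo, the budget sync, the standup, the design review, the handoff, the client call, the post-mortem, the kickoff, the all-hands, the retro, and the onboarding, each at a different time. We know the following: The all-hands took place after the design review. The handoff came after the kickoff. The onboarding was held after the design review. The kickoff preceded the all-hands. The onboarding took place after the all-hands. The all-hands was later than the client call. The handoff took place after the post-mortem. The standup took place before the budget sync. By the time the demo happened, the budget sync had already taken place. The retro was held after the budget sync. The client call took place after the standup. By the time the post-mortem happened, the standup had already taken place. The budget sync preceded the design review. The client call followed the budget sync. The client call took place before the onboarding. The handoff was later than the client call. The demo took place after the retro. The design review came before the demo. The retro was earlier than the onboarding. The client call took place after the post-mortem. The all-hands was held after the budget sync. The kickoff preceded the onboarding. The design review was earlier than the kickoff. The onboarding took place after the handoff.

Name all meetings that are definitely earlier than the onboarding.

Directly stated before the onboarding: the all-hands, the client call, the design review, the handoff, the kickoff, and the retro.
The budget sync reaches the onboarding via the budget sync → the retro → the onboarding.
The post-mortem reaches the onboarding via the post-mortem → the client call → the onboarding.
The standup reaches the onboarding via the standup → the client call → the onboarding.
No chain forces the demo ahead of the onboarding.

the all-hands, the budget sync, the client call, the design review, the handoff, the kickoff, the post-mortem, the retro, the standup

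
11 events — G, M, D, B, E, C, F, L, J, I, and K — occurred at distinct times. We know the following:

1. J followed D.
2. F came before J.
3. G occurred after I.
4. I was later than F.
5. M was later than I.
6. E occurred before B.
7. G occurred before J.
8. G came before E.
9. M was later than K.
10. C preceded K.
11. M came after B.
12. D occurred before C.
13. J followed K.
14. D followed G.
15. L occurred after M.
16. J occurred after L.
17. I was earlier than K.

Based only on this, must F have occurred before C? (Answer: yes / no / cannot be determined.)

yes

Chain the constraints: F → I → G → D → C. Each link is directly stated, so F comes before C.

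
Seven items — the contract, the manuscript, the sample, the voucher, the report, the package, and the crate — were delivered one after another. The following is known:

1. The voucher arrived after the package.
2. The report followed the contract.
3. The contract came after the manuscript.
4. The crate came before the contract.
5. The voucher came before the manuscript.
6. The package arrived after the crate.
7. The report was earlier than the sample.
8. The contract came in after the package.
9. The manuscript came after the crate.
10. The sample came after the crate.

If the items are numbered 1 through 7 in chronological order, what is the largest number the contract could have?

The contract must come before the report and the sample — 2 items forced after it.
Everything else can be placed before the contract in some valid order, so the contract can sit as late as position 7 − 2 = 5.

5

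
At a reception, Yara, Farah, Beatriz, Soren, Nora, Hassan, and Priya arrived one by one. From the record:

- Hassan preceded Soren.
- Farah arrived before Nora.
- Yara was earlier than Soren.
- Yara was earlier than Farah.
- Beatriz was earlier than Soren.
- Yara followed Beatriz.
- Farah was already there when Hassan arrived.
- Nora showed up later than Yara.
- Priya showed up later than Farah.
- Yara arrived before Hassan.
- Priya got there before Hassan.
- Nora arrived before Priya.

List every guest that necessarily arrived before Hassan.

Beatriz, Farah, Nora, Priya, Yara

Directly stated before Hassan: Farah, Priya, and Yara.
Beatriz reaches Hassan via Beatriz → Yara → Hassan.
Nora reaches Hassan via Nora → Priya → Hassan.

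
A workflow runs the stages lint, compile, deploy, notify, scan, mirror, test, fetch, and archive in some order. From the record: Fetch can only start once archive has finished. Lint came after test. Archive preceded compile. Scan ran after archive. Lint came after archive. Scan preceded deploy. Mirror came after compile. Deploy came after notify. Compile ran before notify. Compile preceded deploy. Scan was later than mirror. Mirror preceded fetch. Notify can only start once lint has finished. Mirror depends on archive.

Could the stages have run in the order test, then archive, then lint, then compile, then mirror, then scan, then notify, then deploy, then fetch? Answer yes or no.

yes

Check each stated constraint against the proposed order — e.g. mirror is ahead of fetch; archive is ahead of fetch. Every pair is in the required order; nothing is violated.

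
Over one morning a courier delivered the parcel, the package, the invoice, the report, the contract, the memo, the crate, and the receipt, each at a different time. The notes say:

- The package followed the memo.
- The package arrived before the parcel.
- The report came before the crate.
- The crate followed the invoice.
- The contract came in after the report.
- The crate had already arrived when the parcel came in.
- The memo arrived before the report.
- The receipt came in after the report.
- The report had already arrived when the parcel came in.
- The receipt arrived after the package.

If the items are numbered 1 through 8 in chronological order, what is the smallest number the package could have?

2

The memo must come before the package — 1 forced predecessor.
Nothing else is forced ahead of the package, so its earliest slot is position 1 + 1 = 2.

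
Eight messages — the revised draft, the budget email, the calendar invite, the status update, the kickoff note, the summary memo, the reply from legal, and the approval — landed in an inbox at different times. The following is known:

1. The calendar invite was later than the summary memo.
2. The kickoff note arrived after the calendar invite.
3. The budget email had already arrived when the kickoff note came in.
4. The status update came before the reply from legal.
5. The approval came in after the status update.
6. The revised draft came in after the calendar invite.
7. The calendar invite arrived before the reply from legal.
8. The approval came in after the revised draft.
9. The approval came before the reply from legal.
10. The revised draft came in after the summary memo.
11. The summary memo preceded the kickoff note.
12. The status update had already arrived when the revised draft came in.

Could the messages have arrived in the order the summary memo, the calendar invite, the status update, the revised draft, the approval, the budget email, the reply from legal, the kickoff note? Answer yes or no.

Check each stated constraint against the proposed order — e.g. the calendar invite is ahead of the kickoff note; the summary memo is ahead of the kickoff note. Every pair is in the required order; nothing is violated.

yes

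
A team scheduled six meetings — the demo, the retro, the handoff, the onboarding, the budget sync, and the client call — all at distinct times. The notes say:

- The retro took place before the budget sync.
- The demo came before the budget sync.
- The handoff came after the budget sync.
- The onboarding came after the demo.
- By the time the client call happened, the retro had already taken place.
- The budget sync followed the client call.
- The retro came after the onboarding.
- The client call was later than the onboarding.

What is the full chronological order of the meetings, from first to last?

The constraints fix every adjacent pair, so only one ordering works:
the demo → the onboarding → the retro → the client call → the budget sync → the handoff.

the demo, the onboarding, the retro, the client call, the budget sync, the handoff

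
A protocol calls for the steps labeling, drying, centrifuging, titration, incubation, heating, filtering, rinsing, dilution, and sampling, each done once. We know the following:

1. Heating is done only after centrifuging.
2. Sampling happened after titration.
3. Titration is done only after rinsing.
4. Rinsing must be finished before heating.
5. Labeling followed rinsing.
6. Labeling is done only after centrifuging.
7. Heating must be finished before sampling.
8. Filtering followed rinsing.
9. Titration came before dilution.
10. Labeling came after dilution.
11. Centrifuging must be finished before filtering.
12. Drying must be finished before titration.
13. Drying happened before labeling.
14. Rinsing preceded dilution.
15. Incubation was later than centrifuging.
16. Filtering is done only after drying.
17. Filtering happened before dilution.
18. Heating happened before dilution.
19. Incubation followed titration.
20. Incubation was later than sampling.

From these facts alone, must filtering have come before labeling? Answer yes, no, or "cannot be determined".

yes

Chain the constraints: filtering → dilution → labeling. Each link is directly stated, so filtering comes before labeling.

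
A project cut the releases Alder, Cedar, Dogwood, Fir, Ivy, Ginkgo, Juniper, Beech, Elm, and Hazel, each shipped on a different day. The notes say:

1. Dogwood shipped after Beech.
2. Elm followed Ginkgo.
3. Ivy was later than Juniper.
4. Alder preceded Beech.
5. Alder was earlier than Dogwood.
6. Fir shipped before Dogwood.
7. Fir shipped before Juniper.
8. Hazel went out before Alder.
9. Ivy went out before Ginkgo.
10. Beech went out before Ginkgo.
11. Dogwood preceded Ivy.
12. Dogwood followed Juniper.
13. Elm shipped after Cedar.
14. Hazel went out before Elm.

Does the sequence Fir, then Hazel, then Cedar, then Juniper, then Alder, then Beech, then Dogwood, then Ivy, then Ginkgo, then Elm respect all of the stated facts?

Check each stated constraint against the proposed order — e.g. Cedar is ahead of Elm; Hazel is ahead of Elm. Every pair is in the required order; nothing is violated.

yes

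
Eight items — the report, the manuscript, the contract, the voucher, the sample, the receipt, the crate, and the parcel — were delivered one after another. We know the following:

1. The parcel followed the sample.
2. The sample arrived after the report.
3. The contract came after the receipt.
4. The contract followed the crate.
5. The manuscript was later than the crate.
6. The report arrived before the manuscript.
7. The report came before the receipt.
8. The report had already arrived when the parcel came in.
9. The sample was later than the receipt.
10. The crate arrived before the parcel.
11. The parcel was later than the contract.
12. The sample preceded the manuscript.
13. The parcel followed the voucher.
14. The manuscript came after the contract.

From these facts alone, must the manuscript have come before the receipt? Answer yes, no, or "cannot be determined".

Tracing the constraints gives the receipt → the contract → the manuscript, so the receipt must come before the manuscript.
That means the manuscript cannot be before the receipt.

no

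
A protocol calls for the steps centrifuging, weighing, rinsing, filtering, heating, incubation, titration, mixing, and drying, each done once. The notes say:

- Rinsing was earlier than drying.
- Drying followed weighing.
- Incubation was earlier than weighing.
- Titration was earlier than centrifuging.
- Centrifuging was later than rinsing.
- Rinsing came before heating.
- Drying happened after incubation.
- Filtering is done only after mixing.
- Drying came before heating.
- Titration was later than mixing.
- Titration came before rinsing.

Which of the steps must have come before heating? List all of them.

drying, incubation, mixing, rinsing, titration, weighing

Directly stated before heating: drying and rinsing.
Incubation reaches heating via incubation → drying → heating.
Mixing reaches heating via mixing → titration → rinsing → heating.
Titration reaches heating via titration → rinsing → heating.
Likewise weighing reaches heating by chaining the stated constraints.
No chain forces centrifuging (or any of the others) ahead of heating.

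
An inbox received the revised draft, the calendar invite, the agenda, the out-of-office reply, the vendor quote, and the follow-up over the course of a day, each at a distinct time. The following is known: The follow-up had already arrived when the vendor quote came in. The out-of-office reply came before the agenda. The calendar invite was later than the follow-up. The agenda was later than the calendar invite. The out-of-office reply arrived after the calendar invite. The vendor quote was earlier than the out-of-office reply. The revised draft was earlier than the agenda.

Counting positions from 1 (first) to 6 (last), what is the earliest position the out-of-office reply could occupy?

The calendar invite, the follow-up, and the vendor quote must all come before the out-of-office reply — 3 forced predecessors.
Nothing else is forced ahead of the out-of-office reply, so its earliest slot is position 3 + 1 = 4.

4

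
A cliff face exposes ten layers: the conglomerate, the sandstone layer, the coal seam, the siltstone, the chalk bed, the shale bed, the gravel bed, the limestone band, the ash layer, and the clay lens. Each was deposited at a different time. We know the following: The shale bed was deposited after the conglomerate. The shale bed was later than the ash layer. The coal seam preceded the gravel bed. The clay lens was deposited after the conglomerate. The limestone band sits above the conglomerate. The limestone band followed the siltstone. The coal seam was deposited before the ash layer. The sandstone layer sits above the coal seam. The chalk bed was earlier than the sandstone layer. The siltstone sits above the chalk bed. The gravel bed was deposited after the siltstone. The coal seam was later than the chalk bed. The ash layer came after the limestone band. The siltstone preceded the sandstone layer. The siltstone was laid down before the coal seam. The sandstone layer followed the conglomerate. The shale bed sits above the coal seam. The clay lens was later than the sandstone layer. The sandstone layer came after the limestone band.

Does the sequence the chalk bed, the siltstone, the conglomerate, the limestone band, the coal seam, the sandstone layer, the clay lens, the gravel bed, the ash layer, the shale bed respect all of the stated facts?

yes

Check each stated constraint against the proposed order — e.g. the siltstone is ahead of the gravel bed; the conglomerate is ahead of the shale bed. Every pair is in the required order; nothing is violated.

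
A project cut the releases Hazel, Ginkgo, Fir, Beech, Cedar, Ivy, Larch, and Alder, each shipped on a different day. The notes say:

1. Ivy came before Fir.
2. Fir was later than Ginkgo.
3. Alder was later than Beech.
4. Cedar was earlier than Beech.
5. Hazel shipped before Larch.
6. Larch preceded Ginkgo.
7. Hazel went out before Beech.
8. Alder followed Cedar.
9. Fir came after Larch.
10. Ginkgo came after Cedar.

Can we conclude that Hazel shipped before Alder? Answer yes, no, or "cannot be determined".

yes

Chain the constraints: Hazel → Beech → Alder. Each link is directly stated, so Hazel comes before Alder.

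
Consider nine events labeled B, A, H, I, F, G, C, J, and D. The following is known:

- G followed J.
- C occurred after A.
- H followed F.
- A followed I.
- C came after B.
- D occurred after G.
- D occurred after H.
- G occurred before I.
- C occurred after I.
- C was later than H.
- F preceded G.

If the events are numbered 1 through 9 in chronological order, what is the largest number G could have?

5

G must come before A, C, D, and I — 4 events forced after it.
Everything else can be placed before G in some valid order, so G can sit as late as position 9 − 4 = 5.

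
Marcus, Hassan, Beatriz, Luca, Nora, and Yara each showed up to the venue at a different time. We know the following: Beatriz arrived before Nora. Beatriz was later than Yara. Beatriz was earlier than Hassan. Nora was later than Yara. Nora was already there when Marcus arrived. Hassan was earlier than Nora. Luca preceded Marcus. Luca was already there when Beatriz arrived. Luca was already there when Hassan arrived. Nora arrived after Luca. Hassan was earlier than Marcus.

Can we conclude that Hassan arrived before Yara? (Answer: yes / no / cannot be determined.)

Tracing the constraints gives Yara → Beatriz → Hassan, so Yara must come before Hassan.
That means Hassan cannot be before Yara.

no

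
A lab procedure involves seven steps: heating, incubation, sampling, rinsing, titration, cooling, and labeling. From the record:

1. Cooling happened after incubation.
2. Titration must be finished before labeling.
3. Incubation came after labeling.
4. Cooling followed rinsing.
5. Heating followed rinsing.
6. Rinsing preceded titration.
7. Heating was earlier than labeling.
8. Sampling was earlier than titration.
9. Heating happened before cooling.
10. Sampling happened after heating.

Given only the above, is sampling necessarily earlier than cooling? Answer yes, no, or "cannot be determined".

Chain the constraints: sampling → titration → labeling → incubation → cooling. Each link is directly stated, so sampling comes before cooling.

yes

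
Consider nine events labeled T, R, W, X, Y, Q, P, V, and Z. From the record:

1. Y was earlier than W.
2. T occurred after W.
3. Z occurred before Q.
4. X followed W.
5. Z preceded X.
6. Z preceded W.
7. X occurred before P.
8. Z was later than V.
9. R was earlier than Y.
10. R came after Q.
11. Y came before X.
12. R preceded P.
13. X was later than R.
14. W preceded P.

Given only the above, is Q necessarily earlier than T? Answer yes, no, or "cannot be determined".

yes

Chain the constraints: Q → R → Y → W → T. Each link is directly stated, so Q comes before T.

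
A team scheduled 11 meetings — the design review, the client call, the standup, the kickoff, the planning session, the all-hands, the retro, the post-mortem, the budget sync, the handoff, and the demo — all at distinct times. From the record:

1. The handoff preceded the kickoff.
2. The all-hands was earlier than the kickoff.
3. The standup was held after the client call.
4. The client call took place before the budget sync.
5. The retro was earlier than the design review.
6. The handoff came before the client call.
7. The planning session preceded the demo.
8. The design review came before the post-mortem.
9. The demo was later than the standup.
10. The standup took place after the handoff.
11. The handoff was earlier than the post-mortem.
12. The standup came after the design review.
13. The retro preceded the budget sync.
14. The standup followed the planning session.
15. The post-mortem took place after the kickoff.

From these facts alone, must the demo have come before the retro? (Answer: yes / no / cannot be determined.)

Tracing the constraints gives the retro → the design review → the standup → the demo, so the retro must come before the demo.
That means the demo cannot be before the retro.

no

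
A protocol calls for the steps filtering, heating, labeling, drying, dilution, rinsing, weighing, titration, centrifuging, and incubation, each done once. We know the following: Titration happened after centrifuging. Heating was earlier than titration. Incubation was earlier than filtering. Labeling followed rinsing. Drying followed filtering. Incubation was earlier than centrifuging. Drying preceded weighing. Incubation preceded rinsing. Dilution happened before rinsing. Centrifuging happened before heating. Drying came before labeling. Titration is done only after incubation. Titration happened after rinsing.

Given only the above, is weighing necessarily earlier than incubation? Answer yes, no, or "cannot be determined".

Tracing the constraints gives incubation → filtering → drying → weighing, so incubation must come before weighing.
That means weighing cannot be before incubation.

no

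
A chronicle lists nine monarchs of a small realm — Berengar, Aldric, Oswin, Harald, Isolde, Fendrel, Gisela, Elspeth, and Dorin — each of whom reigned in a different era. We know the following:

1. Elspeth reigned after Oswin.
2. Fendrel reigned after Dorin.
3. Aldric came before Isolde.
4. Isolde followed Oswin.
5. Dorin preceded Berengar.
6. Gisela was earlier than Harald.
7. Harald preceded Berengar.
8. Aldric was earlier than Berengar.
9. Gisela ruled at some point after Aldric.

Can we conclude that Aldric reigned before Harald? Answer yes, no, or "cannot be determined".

Chain the constraints: Aldric → Gisela → Harald. Each link is directly stated, so Aldric comes before Harald.

yes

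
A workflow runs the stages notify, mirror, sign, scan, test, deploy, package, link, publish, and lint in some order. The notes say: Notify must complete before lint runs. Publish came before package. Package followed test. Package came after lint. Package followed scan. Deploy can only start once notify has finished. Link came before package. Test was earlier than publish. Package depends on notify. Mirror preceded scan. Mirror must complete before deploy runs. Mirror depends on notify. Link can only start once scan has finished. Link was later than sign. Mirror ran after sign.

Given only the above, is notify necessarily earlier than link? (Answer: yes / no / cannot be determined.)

yes

Chain the constraints: notify → mirror → scan → link. Each link is directly stated, so notify comes before link.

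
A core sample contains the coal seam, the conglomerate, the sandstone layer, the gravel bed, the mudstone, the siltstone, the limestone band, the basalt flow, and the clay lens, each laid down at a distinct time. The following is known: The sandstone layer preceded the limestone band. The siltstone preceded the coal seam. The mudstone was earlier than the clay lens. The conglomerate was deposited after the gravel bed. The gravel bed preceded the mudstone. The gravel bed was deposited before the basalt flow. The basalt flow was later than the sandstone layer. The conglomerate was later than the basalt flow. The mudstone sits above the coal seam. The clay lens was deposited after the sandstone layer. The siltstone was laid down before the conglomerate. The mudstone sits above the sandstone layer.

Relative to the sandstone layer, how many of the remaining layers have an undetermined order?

Forced after the sandstone layer: the basalt flow, the clay lens, the conglomerate, the limestone band, and the mudstone.
That leaves the coal seam, the gravel bed, and the siltstone with no forced order relative to the sandstone layer — 3.

3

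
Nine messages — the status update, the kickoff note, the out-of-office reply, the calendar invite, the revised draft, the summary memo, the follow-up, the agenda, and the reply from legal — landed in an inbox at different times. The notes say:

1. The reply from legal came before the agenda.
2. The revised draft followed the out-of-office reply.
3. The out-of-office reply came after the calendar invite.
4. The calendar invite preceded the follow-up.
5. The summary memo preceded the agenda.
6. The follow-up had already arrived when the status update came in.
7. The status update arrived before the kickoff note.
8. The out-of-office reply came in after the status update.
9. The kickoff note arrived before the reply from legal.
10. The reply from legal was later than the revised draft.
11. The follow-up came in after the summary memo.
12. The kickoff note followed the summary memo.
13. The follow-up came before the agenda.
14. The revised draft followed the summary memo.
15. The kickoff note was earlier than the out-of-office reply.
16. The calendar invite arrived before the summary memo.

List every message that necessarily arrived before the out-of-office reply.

the calendar invite, the follow-up, the kickoff note, the status update, the summary memo

Directly stated before the out-of-office reply: the calendar invite, the kickoff note, and the status update.
The follow-up reaches the out-of-office reply via the follow-up → the status update → the out-of-office reply.
The summary memo reaches the out-of-office reply via the summary memo → the kickoff note → the out-of-office reply.
No chain forces the agenda (or any of the others) ahead of the out-of-office reply.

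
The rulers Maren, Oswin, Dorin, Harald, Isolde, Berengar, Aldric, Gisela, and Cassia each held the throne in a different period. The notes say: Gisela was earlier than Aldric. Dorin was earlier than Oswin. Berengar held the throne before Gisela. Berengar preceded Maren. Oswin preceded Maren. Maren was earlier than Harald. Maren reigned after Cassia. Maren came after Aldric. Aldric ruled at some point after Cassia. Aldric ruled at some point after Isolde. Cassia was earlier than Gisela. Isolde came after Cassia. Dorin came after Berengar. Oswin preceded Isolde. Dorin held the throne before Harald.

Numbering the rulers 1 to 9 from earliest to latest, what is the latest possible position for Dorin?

4

Dorin must come before Aldric, Harald, Isolde, Maren, and Oswin — 5 rulers forced after them.
Everything else can be placed before Dorin in some valid order, so Dorin can sit as late as position 9 − 5 = 4.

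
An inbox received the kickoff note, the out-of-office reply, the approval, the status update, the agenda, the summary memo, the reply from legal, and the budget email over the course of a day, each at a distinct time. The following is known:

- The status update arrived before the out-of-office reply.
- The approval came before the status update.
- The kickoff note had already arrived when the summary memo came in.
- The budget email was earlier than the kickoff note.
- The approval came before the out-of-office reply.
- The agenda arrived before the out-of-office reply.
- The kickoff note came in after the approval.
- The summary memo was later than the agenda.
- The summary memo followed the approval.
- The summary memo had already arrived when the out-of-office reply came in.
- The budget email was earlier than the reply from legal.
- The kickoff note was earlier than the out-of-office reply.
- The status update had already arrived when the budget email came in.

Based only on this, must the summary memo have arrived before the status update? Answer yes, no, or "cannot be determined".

Tracing the constraints gives the status update → the budget email → the kickoff note → the summary memo, so the status update must come before the summary memo.
That means the summary memo cannot be before the status update.

no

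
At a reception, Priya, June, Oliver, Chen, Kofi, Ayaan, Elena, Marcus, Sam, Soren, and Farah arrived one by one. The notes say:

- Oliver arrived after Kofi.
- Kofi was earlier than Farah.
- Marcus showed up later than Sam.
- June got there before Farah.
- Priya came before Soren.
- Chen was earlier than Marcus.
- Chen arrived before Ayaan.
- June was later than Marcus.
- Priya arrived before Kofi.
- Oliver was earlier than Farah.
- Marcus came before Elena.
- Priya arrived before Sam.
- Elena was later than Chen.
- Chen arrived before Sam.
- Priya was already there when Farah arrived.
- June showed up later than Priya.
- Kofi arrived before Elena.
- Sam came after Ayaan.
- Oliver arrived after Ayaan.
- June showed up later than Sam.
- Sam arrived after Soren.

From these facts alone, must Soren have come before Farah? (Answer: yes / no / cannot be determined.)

Chain the constraints: Soren → Sam → June → Farah. Each link is directly stated, so Soren comes before Farah.

yes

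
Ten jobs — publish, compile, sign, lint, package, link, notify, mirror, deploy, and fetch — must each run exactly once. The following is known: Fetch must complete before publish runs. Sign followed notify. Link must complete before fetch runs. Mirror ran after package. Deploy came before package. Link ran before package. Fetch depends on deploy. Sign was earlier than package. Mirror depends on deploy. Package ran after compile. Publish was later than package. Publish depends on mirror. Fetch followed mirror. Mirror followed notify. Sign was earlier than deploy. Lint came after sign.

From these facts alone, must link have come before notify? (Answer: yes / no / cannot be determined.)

cannot be determined

No chain of stated constraints runs from link to notify, and none runs from notify to link either.
So the relative order of link and notify is not fixed by the given facts.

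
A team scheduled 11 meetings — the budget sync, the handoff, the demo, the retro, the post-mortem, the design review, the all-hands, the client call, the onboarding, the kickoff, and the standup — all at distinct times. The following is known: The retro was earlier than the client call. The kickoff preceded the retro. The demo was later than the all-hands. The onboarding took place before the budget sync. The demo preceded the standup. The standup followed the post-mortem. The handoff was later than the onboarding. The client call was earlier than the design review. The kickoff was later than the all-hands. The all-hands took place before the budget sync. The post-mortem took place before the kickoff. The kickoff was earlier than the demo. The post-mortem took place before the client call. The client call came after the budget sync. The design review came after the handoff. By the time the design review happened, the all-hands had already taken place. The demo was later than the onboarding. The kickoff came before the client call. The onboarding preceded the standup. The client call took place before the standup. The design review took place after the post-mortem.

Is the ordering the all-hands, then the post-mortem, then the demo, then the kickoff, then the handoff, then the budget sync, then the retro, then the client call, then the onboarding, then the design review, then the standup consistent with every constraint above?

no

The constraints require the kickoff before the demo, but in the proposed sequence the demo appears ahead of the kickoff. That one violation is enough.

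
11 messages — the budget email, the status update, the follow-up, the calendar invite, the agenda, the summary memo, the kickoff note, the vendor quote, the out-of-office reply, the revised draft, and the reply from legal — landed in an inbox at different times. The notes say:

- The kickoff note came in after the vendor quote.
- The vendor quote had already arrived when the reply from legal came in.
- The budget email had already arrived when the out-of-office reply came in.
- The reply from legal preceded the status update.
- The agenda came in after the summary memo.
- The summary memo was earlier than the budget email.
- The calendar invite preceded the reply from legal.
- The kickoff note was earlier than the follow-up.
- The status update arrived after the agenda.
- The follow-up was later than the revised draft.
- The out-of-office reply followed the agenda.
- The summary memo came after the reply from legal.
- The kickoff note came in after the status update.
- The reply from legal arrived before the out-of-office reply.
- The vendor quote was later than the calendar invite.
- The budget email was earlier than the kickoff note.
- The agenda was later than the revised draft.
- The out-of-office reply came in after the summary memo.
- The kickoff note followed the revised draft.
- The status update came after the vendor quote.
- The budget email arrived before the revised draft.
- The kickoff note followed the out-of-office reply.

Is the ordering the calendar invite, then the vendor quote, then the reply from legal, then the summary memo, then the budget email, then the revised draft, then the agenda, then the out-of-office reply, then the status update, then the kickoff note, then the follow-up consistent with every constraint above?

yes

Check each stated constraint against the proposed order — e.g. the vendor quote is ahead of the status update; the vendor quote is ahead of the kickoff note. Every pair is in the required order; nothing is violated.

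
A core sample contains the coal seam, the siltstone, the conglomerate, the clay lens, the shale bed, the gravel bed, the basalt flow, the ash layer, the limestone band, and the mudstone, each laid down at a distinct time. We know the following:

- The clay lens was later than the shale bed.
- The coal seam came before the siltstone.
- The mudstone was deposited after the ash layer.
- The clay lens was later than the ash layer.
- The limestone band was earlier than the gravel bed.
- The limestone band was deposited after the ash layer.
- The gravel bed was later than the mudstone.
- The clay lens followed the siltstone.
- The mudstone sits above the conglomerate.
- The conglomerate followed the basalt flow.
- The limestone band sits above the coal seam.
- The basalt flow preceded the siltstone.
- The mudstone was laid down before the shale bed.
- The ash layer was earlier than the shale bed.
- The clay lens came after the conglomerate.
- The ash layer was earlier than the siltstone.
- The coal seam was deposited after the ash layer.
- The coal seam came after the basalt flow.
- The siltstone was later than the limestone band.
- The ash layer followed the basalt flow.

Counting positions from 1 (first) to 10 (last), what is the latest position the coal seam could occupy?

6

The coal seam must come before the clay lens, the gravel bed, the limestone band, and the siltstone — 4 layers forced after it.
Everything else can be placed before the coal seam in some valid order, so the coal seam can sit as late as position 10 − 4 = 6.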